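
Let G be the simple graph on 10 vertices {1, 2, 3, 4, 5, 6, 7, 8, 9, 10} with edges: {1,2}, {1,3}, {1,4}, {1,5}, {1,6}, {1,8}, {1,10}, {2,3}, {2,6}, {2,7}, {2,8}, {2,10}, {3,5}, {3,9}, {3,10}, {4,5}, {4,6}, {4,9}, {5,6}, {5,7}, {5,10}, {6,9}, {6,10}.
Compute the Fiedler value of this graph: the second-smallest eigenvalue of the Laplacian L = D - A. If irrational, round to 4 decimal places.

Each diagonal entry of L is the vertex degree and each off-diagonal entry is -1 where an edge is present, 0 otherwise; in the order [1, 2, 3, 4, 5, 6, 7, 8, 9, 10] the diagonal is [7, 6, 5, 4, 6, 6, 2, 2, 3, 5]. Computing the eigenvalues of L and sorting gives [0, 1.7312, 1.8247, 3.2351, 3.9889, 5.6257, 6.3361, 6.8639, 8.1791, 8.2152]. The Fiedler value lambda_2 = 1.7312 is strictly positive, so the graph is connected. There is one zero in the spectrum, matching the 1 component. The largest eigenvalue, 8.2152, is at most the vertex count 10.

1.7312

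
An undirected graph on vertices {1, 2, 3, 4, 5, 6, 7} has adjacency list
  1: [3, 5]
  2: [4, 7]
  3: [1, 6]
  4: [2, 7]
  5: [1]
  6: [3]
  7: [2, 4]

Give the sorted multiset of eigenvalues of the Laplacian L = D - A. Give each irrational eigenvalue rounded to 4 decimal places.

[0, 0, 0.5858, 2, 3, 3, 3.4142]

Each diagonal entry of L is the vertex degree and each off-diagonal entry is -1 where an edge is present, 0 otherwise; in the order [1, 2, 3, 4, 5, 6, 7] the diagonal is [2, 2, 2, 2, 1, 1, 2]. L is symmetric positive semidefinite, so every eigenvalue is real and nonnegative. The 2 zero eigenvalues correspond to the 2 connected components.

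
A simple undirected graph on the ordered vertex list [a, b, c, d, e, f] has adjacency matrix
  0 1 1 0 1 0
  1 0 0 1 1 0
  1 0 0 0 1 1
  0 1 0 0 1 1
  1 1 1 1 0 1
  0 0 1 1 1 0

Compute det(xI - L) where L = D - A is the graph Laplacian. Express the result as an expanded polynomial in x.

x^6 - 20x^5 + 155x^4 - 580x^3 + 1045x^2 - 726x

With the vertex order [a, b, c, d, e, f], the degrees are [3, 3, 3, 3, 5, 3], giving D = diag(3, 3, 3, 3, 5, 3) and L = D - A. Computing det(xI - L) by cofactor expansion (or equivalently via sum-over-permutations) gives x^6 - 20x^5 + 155x^4 - 580x^3 + 1045x^2 - 726x. Since p(0) = det(-L) = 0, x divides p(x). There is one zero in the spectrum, matching the 1 component. By the matrix-tree theorem the graph has (1/6) * product of the nonzero eigenvalues = 121 spanning trees.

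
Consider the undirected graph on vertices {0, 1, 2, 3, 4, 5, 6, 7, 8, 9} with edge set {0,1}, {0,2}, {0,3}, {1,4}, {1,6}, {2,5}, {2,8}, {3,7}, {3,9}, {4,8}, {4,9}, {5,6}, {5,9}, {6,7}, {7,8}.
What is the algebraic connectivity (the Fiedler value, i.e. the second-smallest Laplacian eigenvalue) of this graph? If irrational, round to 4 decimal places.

With the vertex order [0, 1, 2, 3, 4, 5, 6, 7, 8, 9], the degrees are [3, 3, 3, 3, 3, 3, 3, 3, 3, 3], giving D = diag(3, 3, 3, 3, 3, 3, 3, 3, 3, 3) and L = D - A. Computing the eigenvalues of L and sorting gives [0, 2, 2, 2, 2, 2, 5, 5, 5, 5]. The Fiedler value lambda_2 = 2 is strictly positive, so the graph is connected.

2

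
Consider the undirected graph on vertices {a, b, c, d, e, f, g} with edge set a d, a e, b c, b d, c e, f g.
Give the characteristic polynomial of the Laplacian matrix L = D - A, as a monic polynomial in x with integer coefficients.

x^7 - 12x^6 + 55x^5 - 120x^4 + 125x^3 - 50x^2

Reading degrees in the order [a, b, c, d, e, f, g] gives [2, 2, 2, 2, 2, 1, 1]; set D = diag(2, 2, 2, 2, 2, 1, 1) and form L = D - A. Computing det(xI - L) by cofactor expansion (or equivalently via sum-over-permutations) gives x^7 - 12x^6 + 55x^5 - 120x^4 + 125x^3 - 50x^2. Since p(0) = det(-L) = 0, x divides p(x). The eigenvalues sum to 12, which equals trace(L) = 2|E|.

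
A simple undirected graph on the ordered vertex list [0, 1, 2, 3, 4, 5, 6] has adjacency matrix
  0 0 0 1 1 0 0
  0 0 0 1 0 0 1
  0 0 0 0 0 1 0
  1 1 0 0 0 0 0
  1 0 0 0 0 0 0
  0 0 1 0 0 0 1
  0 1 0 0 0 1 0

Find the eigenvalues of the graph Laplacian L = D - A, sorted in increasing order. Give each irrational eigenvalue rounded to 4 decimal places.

With the vertex order [0, 1, 2, 3, 4, 5, 6], the degrees are [2, 2, 1, 2, 1, 2, 2], giving D = diag(2, 2, 1, 2, 1, 2, 2) and L = D - A. The multiplicity of 0 as a Laplacian eigenvalue equals the number of connected components.

[0, 0.1981, 0.7530, 1.5550, 2.4450, 3.2470, 3.8019]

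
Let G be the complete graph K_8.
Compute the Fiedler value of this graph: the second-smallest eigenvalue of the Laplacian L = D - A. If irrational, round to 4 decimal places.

8

The graph has 8 vertices and degree multiset [7, 7, 7, 7, 7, 7, 7, 7]; D is the diagonal matrix of degrees and L = D - A. The sorted Laplacian eigenvalues are [0, 8, 8, 8, 8, 8, 8, 8]; the algebraic connectivity is the second entry, 8. The eigenvalues sum to 56, which equals trace(L) = 2|E|.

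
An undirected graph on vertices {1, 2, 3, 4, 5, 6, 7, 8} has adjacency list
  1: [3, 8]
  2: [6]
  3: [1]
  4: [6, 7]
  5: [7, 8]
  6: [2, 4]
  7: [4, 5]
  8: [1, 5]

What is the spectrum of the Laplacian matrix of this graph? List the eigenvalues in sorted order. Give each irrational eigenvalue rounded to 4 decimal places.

Each diagonal entry of L is the vertex degree and each off-diagonal entry is -1 where an edge is present, 0 otherwise; in the order [1, 2, 3, 4, 5, 6, 7, 8] the diagonal is [2, 1, 1, 2, 2, 2, 2, 2]. Diagonalising L (or applying a numerical eigensolver to the 8x8 matrix) gives the spectrum above.

[0, 0.1522, 0.5858, 1.2346, 2, 2.7654, 3.4142, 3.8478]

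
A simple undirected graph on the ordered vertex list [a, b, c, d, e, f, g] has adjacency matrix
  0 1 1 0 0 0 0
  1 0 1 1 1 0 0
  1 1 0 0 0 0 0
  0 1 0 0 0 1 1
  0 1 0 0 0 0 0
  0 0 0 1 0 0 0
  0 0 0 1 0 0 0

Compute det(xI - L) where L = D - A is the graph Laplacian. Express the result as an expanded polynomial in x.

x^7 - 14x^6 + 73x^5 - 178x^4 + 209x^3 - 112x^2 + 21x

With the vertex order [a, b, c, d, e, f, g], the degrees are [2, 4, 2, 3, 1, 1, 1], giving D = diag(2, 4, 2, 3, 1, 1, 1) and L = D - A. L has integer entries, so p(x) = det(xI - L) has integer coefficients. Expanding the determinant yields x^7 - 14x^6 + 73x^5 - 178x^4 + 209x^3 - 112x^2 + 21x. Since p(0) = det(-L) = 0, x divides p(x). By the matrix-tree theorem the graph has (1/7) * product of the nonzero eigenvalues = 3 spanning trees. The largest eigenvalue, 5.2618, is at most the vertex count 7.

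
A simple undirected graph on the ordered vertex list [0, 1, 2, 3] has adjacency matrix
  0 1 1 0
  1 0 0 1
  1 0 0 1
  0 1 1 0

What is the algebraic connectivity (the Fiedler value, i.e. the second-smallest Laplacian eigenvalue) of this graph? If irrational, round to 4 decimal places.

2

Each diagonal entry of L is the vertex degree and each off-diagonal entry is -1 where an edge is present, 0 otherwise; in the order [0, 1, 2, 3] the diagonal is [2, 2, 2, 2]. The smallest Laplacian eigenvalue is always 0. The next one, lambda_2 = 2, measures how hard the graph is to disconnect: larger values mean better connectivity. The largest eigenvalue, 4, is at most the vertex count 4. There is one zero in the spectrum, matching the 1 component.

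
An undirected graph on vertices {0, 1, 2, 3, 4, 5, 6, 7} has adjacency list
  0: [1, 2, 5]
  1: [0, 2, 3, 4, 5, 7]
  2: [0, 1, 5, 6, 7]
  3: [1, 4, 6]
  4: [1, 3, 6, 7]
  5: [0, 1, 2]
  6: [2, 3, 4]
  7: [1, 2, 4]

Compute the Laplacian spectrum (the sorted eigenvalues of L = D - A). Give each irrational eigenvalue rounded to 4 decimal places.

[0, 1.5038, 2.6454, 3.6065, 4, 4.8646, 6.1600, 7.2197]

Reading degrees in the order [0, 1, 2, 3, 4, 5, 6, 7] gives [3, 6, 5, 3, 4, 3, 3, 3]; set D = diag(3, 6, 5, 3, 4, 3, 3, 3) and form L = D - A. Diagonalising L (or applying a numerical eigensolver to the 8x8 matrix) gives the spectrum above. The single zero eigenvalue shows the graph is connected.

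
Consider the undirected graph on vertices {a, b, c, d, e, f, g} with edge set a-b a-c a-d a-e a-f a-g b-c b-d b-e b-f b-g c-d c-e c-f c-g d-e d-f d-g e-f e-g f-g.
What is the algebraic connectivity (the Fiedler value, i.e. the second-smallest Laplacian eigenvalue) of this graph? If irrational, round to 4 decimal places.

Reading degrees in the order [a, b, c, d, e, f, g] gives [6, 6, 6, 6, 6, 6, 6]; set D = diag(6, 6, 6, 6, 6, 6, 6) and form L = D - A. The smallest Laplacian eigenvalue is always 0. The next one, lambda_2 = 7, measures how hard the graph is to disconnect: larger values mean better connectivity.

7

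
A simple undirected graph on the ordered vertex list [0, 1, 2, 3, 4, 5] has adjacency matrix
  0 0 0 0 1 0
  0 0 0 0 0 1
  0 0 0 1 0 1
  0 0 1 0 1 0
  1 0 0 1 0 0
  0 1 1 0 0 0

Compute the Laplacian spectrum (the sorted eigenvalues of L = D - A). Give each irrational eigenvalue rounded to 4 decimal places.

[0, 0.2679, 1, 2, 3, 3.7321]

Each diagonal entry of L is the vertex degree and each off-diagonal entry is -1 where an edge is present, 0 otherwise; in the order [0, 1, 2, 3, 4, 5] the diagonal is [1, 1, 2, 2, 2, 2]. Diagonalising L (or applying a numerical eigensolver to the 6x6 matrix) gives the spectrum above. By the matrix-tree theorem the graph has (1/6) * product of the nonzero eigenvalues = 1 spanning tree. There is one zero in the spectrum, matching the 1 component.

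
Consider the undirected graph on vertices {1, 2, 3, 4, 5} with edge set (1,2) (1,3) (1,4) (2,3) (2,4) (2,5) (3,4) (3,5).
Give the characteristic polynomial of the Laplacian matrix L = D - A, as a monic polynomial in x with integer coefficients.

x^5 - 16x^4 + 93x^3 - 230x^2 + 200x

Each diagonal entry of L is the vertex degree and each off-diagonal entry is -1 where an edge is present, 0 otherwise; in the order [1, 2, 3, 4, 5] the diagonal is [3, 4, 4, 3, 2]. Computing det(xI - L) by cofactor expansion (or equivalently via sum-over-permutations) gives x^5 - 16x^4 + 93x^3 - 230x^2 + 200x. Since p(0) = det(-L) = 0, x divides p(x). There is one zero in the spectrum, matching the 1 component.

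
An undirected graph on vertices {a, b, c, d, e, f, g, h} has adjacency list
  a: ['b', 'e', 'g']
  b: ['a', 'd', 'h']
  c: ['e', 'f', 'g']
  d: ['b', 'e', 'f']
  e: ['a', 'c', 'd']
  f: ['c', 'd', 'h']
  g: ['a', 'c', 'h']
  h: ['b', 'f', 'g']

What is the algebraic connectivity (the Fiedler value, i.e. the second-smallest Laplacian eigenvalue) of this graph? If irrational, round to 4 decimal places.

Each diagonal entry of L is the vertex degree and each off-diagonal entry is -1 where an edge is present, 0 otherwise; in the order [a, b, c, d, e, f, g, h] the diagonal is [3, 3, 3, 3, 3, 3, 3, 3]. The smallest Laplacian eigenvalue is always 0. The next one, lambda_2 = 2, measures how hard the graph is to disconnect: larger values mean better connectivity. The eigenvalues sum to 24, which equals trace(L) = 2|E|.

2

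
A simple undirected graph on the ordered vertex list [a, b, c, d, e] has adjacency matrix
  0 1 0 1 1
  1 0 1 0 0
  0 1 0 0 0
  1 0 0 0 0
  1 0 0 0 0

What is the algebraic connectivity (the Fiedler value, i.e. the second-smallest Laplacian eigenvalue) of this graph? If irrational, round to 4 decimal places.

0.5188

With the vertex order [a, b, c, d, e], the degrees are [3, 2, 1, 1, 1], giving D = diag(3, 2, 1, 1, 1) and L = D - A. Computing the eigenvalues of L and sorting gives [0, 0.5188, 1, 2.3111, 4.1701]. The Fiedler value lambda_2 = 0.5188 is strictly positive, so the graph is connected. By the matrix-tree theorem the graph has (1/5) * product of the nonzero eigenvalues = 1 spanning tree. The largest eigenvalue, 4.1701, is at most the vertex count 5.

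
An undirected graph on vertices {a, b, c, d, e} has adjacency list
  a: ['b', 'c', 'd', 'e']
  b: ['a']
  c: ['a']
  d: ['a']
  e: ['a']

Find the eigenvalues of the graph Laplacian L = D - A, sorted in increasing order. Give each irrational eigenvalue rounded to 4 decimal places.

[0, 1, 1, 1, 5]

Each diagonal entry of L is the vertex degree and each off-diagonal entry is -1 where an edge is present, 0 otherwise; in the order [a, b, c, d, e] the diagonal is [4, 1, 1, 1, 1]. Diagonalising L (or applying a numerical eigensolver to the 5x5 matrix) gives the spectrum above. The single zero eigenvalue shows the graph is connected. There is one zero in the spectrum, matching the 1 component.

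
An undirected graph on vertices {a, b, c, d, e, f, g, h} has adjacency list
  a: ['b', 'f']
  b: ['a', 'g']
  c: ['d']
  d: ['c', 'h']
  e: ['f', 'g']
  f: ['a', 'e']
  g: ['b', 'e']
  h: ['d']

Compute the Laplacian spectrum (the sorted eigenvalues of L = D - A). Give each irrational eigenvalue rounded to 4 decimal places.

Reading degrees in the order [a, b, c, d, e, f, g, h] gives [2, 2, 1, 2, 2, 2, 2, 1]; set D = diag(2, 2, 1, 2, 2, 2, 2, 1) and form L = D - A. L is symmetric positive semidefinite, so every eigenvalue is real and nonnegative. The 2 zero eigenvalues correspond to the 2 connected components. The eigenvalues sum to 14, which equals trace(L) = 2|E|. The largest eigenvalue, 3.6180, is at most the vertex count 8.

[0, 0, 1, 1.3820, 1.3820, 3, 3.6180, 3.6180]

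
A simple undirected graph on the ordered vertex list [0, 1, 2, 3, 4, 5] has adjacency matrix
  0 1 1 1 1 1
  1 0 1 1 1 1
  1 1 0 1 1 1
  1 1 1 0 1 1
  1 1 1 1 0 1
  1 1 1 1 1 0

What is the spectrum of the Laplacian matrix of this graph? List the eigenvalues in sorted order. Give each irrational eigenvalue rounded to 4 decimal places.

[0, 6, 6, 6, 6, 6]

Reading degrees in the order [0, 1, 2, 3, 4, 5] gives [5, 5, 5, 5, 5, 5]; set D = diag(5, 5, 5, 5, 5, 5) and form L = D - A. Since every row of L sums to 0, the all-ones vector is in the kernel and 0 is an eigenvalue. The single zero eigenvalue shows the graph is connected.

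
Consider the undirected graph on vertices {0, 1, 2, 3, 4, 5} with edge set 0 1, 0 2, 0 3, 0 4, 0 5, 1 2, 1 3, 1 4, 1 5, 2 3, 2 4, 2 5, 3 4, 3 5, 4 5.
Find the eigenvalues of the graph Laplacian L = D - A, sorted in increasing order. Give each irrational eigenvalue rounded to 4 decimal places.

[0, 6, 6, 6, 6, 6]

Each diagonal entry of L is the vertex degree and each off-diagonal entry is -1 where an edge is present, 0 otherwise; in the order [0, 1, 2, 3, 4, 5] the diagonal is [5, 5, 5, 5, 5, 5]. Since every row of L sums to 0, the all-ones vector is in the kernel and 0 is an eigenvalue. The largest eigenvalue, 6, is at most the vertex count 6.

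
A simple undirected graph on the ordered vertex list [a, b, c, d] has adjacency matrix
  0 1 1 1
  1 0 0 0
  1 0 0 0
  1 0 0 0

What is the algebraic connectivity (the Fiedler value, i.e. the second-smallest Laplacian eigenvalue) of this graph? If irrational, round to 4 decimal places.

1

Each diagonal entry of L is the vertex degree and each off-diagonal entry is -1 where an edge is present, 0 otherwise; in the order [a, b, c, d] the diagonal is [3, 1, 1, 1]. The smallest Laplacian eigenvalue is always 0. The next one, lambda_2 = 1, measures how hard the graph is to disconnect: larger values mean better connectivity. By the matrix-tree theorem the graph has (1/4) * product of the nonzero eigenvalues = 1 spanning tree.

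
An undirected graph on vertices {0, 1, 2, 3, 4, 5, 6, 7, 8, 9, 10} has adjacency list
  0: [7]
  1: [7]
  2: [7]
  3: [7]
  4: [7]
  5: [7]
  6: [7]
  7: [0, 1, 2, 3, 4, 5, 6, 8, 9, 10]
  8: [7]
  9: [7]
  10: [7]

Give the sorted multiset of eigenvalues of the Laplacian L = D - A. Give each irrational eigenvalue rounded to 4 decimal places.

[0, 1, 1, 1, 1, 1, 1, 1, 1, 1, 11]

With the vertex order [0, 1, 2, 3, 4, 5, 6, 7, 8, 9, 10], the degrees are [1, 1, 1, 1, 1, 1, 1, 10, 1, 1, 1], giving D = diag(1, 1, 1, 1, 1, 1, 1, 10, 1, 1, 1) and L = D - A. Since every row of L sums to 0, the all-ones vector is in the kernel and 0 is an eigenvalue. The single zero eigenvalue shows the graph is connected. There is one zero in the spectrum, matching the 1 component.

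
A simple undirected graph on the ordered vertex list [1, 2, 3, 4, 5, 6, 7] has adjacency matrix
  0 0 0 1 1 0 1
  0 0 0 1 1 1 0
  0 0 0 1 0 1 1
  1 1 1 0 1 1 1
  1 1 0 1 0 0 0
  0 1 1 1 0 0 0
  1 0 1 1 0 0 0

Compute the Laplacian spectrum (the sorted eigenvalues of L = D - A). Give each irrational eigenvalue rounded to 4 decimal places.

[0, 2, 2, 4, 4, 5, 7]

Each diagonal entry of L is the vertex degree and each off-diagonal entry is -1 where an edge is present, 0 otherwise; in the order [1, 2, 3, 4, 5, 6, 7] the diagonal is [3, 3, 3, 6, 3, 3, 3]. The multiplicity of 0 as a Laplacian eigenvalue equals the number of connected components. The largest eigenvalue, 7, is at most the vertex count 7. There is one zero in the spectrum, matching the 1 component.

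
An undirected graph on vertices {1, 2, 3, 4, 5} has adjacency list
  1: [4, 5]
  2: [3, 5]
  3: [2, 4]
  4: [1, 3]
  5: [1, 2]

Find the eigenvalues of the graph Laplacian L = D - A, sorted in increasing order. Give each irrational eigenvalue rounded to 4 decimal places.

[0, 1.3820, 1.3820, 3.6180, 3.6180]

Each diagonal entry of L is the vertex degree and each off-diagonal entry is -1 where an edge is present, 0 otherwise; in the order [1, 2, 3, 4, 5] the diagonal is [2, 2, 2, 2, 2]. L is symmetric positive semidefinite, so every eigenvalue is real and nonnegative. By the matrix-tree theorem the graph has (1/5) * product of the nonzero eigenvalues = 5 spanning trees.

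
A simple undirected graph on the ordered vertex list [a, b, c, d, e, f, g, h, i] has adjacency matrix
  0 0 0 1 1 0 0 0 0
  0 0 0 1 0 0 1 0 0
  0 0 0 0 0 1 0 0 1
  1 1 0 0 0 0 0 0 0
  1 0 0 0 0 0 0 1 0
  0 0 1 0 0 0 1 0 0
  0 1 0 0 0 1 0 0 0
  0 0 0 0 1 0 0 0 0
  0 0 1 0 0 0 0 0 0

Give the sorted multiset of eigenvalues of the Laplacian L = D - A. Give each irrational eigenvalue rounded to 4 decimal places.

Each diagonal entry of L is the vertex degree and each off-diagonal entry is -1 where an edge is present, 0 otherwise; in the order [a, b, c, d, e, f, g, h, i] the diagonal is [2, 2, 2, 2, 2, 2, 2, 1, 1]. The multiplicity of 0 as a Laplacian eigenvalue equals the number of connected components. The single zero eigenvalue shows the graph is connected. By the matrix-tree theorem the graph has (1/9) * product of the nonzero eigenvalues = 1 spanning tree. The eigenvalues sum to 16, which equals trace(L) = 2|E|.

[0, 0.1206, 0.4679, 1, 1.6527, 2.3473, 3, 3.5321, 3.8794]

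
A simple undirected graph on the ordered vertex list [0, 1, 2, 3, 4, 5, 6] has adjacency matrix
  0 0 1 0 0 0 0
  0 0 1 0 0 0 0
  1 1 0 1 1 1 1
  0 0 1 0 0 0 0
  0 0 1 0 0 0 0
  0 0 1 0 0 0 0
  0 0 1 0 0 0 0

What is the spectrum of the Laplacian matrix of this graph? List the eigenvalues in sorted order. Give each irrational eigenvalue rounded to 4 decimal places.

[0, 1, 1, 1, 1, 1, 7]

Each diagonal entry of L is the vertex degree and each off-diagonal entry is -1 where an edge is present, 0 otherwise; in the order [0, 1, 2, 3, 4, 5, 6] the diagonal is [1, 1, 6, 1, 1, 1, 1]. Diagonalising L (or applying a numerical eigensolver to the 7x7 matrix) gives the spectrum above. The single zero eigenvalue shows the graph is connected. The largest eigenvalue, 7, is at most the vertex count 7.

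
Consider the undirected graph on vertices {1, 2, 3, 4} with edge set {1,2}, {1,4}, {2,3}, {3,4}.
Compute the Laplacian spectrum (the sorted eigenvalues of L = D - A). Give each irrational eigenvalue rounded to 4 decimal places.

Reading degrees in the order [1, 2, 3, 4] gives [2, 2, 2, 2]; set D = diag(2, 2, 2, 2) and form L = D - A. Since every row of L sums to 0, the all-ones vector is in the kernel and 0 is an eigenvalue. By the matrix-tree theorem the graph has (1/4) * product of the nonzero eigenvalues = 4 spanning trees. The largest eigenvalue, 4, is at most the vertex count 4.

[0, 2, 2, 4]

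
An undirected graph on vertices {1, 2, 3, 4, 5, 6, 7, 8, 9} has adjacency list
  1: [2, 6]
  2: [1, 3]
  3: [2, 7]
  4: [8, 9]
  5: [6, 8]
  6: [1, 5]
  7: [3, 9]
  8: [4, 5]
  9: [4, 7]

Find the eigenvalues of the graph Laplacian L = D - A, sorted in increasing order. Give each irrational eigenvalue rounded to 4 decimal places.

With the vertex order [1, 2, 3, 4, 5, 6, 7, 8, 9], the degrees are [2, 2, 2, 2, 2, 2, 2, 2, 2], giving D = diag(2, 2, 2, 2, 2, 2, 2, 2, 2) and L = D - A. Diagonalising L (or applying a numerical eigensolver to the 9x9 matrix) gives the spectrum above. The single zero eigenvalue shows the graph is connected. By the matrix-tree theorem the graph has (1/9) * product of the nonzero eigenvalues = 9 spanning trees. There is one zero in the spectrum, matching the 1 component.

[0, 0.4679, 0.4679, 1.6527, 1.6527, 3, 3, 3.8794, 3.8794]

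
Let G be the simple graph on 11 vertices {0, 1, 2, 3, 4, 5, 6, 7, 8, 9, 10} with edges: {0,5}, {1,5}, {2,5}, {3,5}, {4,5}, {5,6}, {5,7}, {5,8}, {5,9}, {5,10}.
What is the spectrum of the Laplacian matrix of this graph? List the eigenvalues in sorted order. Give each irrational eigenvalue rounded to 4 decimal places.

Reading degrees in the order [0, 1, 2, 3, 4, 5, 6, 7, 8, 9, 10] gives [1, 1, 1, 1, 1, 10, 1, 1, 1, 1, 1]; set D = diag(1, 1, 1, 1, 1, 10, 1, 1, 1, 1, 1) and form L = D - A. Since every row of L sums to 0, the all-ones vector is in the kernel and 0 is an eigenvalue. By the matrix-tree theorem the graph has (1/11) * product of the nonzero eigenvalues = 1 spanning tree.

[0, 1, 1, 1, 1, 1, 1, 1, 1, 1, 11]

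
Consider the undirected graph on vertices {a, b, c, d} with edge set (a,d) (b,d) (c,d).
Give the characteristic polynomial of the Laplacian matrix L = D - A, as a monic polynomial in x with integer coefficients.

x^4 - 6x^3 + 9x^2 - 4x

Each diagonal entry of L is the vertex degree and each off-diagonal entry is -1 where an edge is present, 0 otherwise; in the order [a, b, c, d] the diagonal is [1, 1, 1, 3]. The eigenvalues of L are [0, 1, 1, 4]; the characteristic polynomial is the product of (x - lambda_i), which multiplies out to x^4 - 6x^3 + 9x^2 - 4x. The coefficient of x^3 equals -trace(L) = -6, matching the sum of degrees.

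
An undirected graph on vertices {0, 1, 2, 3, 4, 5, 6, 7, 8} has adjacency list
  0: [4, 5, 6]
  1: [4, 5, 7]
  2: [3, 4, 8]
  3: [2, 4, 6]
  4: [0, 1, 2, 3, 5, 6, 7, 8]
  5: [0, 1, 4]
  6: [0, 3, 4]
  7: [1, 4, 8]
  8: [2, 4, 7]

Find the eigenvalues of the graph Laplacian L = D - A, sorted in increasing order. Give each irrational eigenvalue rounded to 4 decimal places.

With the vertex order [0, 1, 2, 3, 4, 5, 6, 7, 8], the degrees are [3, 3, 3, 3, 8, 3, 3, 3, 3], giving D = diag(3, 3, 3, 3, 8, 3, 3, 3, 3) and L = D - A. Since every row of L sums to 0, the all-ones vector is in the kernel and 0 is an eigenvalue.

[0, 1.5858, 1.5858, 3, 3, 4.4142, 4.4142, 5, 9]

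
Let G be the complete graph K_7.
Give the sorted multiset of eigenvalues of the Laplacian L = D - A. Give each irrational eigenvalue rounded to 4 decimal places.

[0, 7, 7, 7, 7, 7, 7]

The graph has 7 vertices and degree multiset [6, 6, 6, 6, 6, 6, 6]; D is the diagonal matrix of degrees and L = D - A. Since every row of L sums to 0, the all-ones vector is in the kernel and 0 is an eigenvalue. There is one zero in the spectrum, matching the 1 component. The largest eigenvalue, 7, is at most the vertex count 7.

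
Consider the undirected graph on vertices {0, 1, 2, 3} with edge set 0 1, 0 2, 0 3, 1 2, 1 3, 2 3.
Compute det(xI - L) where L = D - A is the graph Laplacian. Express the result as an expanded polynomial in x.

With the vertex order [0, 1, 2, 3], the degrees are [3, 3, 3, 3], giving D = diag(3, 3, 3, 3) and L = D - A. L has integer entries, so p(x) = det(xI - L) has integer coefficients. Expanding the determinant yields x^4 - 12x^3 + 48x^2 - 64x. The coefficient of x^3 equals -trace(L) = -12, matching the sum of degrees.

x^4 - 12x^3 + 48x^2 - 64x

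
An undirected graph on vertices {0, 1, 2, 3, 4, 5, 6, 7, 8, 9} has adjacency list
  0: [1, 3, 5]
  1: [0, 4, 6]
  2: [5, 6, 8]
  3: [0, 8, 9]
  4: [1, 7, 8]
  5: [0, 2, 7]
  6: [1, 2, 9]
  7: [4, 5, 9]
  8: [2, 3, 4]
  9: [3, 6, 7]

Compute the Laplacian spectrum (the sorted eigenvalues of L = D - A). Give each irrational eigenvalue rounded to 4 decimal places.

With the vertex order [0, 1, 2, 3, 4, 5, 6, 7, 8, 9], the degrees are [3, 3, 3, 3, 3, 3, 3, 3, 3, 3], giving D = diag(3, 3, 3, 3, 3, 3, 3, 3, 3, 3) and L = D - A. L is symmetric positive semidefinite, so every eigenvalue is real and nonnegative. The eigenvalues sum to 30, which equals trace(L) = 2|E|.

[0, 2, 2, 2, 2, 2, 5, 5, 5, 5]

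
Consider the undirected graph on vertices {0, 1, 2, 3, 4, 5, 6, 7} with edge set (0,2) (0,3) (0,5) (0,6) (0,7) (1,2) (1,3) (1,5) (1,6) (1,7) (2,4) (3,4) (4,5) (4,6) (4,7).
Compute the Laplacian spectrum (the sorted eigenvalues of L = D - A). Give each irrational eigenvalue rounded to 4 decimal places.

[0, 3, 3, 3, 3, 5, 5, 8]

With the vertex order [0, 1, 2, 3, 4, 5, 6, 7], the degrees are [5, 5, 3, 3, 5, 3, 3, 3], giving D = diag(5, 5, 3, 3, 5, 3, 3, 3) and L = D - A. Since every row of L sums to 0, the all-ones vector is in the kernel and 0 is an eigenvalue. The single zero eigenvalue shows the graph is connected. There is one zero in the spectrum, matching the 1 component.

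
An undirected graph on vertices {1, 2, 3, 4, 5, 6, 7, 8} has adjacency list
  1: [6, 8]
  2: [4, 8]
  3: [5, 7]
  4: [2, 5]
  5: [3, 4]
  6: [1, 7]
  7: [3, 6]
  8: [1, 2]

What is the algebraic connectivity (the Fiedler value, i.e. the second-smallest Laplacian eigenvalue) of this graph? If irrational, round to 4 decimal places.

Reading degrees in the order [1, 2, 3, 4, 5, 6, 7, 8] gives [2, 2, 2, 2, 2, 2, 2, 2]; set D = diag(2, 2, 2, 2, 2, 2, 2, 2) and form L = D - A. Computing the eigenvalues of L and sorting gives [0, 0.5858, 0.5858, 2, 2, 3.4142, 3.4142, 4]. The Fiedler value lambda_2 = 0.5858 is strictly positive, so the graph is connected.

0.5858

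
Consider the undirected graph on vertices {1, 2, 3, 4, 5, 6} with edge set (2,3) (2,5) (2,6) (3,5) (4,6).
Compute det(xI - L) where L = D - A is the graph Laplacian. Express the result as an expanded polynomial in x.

With the vertex order [1, 2, 3, 4, 5, 6], the degrees are [0, 3, 2, 1, 2, 2], giving D = diag(0, 3, 2, 1, 2, 2) and L = D - A. L has integer entries, so p(x) = det(xI - L) has integer coefficients. Expanding the determinant yields x^6 - 10x^5 + 34x^4 - 44x^3 + 15x^2. The constant term is 0 because L is singular (the all-ones vector lies in its kernel). There are 2 zeros in the spectrum, matching the 2 components.

x^6 - 10x^5 + 34x^4 - 44x^3 + 15x^2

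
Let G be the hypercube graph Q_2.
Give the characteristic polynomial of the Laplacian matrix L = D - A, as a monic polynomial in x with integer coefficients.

The graph has 4 vertices and degree multiset [2, 2, 2, 2]; D is the diagonal matrix of degrees and L = D - A. L has integer entries, so p(x) = det(xI - L) has integer coefficients. Expanding the determinant yields x^4 - 8x^3 + 20x^2 - 16x. The coefficient of x^3 equals -trace(L) = -8, matching the sum of degrees. The largest eigenvalue, 4, is at most the vertex count 4. There is one zero in the spectrum, matching the 1 component.

x^4 - 8x^3 + 20x^2 - 16x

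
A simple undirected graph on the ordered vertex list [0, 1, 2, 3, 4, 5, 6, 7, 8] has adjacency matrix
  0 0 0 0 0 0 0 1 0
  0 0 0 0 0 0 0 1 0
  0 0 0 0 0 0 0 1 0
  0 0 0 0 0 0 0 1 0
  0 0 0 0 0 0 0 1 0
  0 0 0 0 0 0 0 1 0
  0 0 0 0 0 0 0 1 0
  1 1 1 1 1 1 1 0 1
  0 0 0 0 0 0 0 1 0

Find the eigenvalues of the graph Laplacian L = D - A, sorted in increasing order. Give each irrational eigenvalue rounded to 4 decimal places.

With the vertex order [0, 1, 2, 3, 4, 5, 6, 7, 8], the degrees are [1, 1, 1, 1, 1, 1, 1, 8, 1], giving D = diag(1, 1, 1, 1, 1, 1, 1, 8, 1) and L = D - A. Diagonalising L (or applying a numerical eigensolver to the 9x9 matrix) gives the spectrum above. There is one zero in the spectrum, matching the 1 component.

[0, 1, 1, 1, 1, 1, 1, 1, 9]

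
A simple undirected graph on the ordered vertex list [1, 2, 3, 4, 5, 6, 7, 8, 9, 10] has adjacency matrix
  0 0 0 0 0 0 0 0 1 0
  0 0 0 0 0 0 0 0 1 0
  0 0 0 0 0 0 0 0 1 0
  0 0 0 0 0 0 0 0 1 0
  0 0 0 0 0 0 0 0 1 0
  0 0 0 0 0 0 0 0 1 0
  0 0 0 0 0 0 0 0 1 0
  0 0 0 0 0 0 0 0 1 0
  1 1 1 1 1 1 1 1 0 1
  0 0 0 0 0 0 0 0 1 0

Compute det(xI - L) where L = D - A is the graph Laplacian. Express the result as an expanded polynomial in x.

x^10 - 18x^9 + 108x^8 - 336x^7 + 630x^6 - 756x^5 + 588x^4 - 288x^3 + 81x^2 - 10x

Each diagonal entry of L is the vertex degree and each off-diagonal entry is -1 where an edge is present, 0 otherwise; in the order [1, 2, 3, 4, 5, 6, 7, 8, 9, 10] the diagonal is [1, 1, 1, 1, 1, 1, 1, 1, 9, 1]. Computing det(xI - L) by cofactor expansion (or equivalently via sum-over-permutations) gives x^10 - 18x^9 + 108x^8 - 336x^7 + 630x^6 - 756x^5 + 588x^4 - 288x^3 + 81x^2 - 10x. The coefficient of x^9 equals -trace(L) = -18, matching the sum of degrees. The largest eigenvalue, 10, is at most the vertex count 10.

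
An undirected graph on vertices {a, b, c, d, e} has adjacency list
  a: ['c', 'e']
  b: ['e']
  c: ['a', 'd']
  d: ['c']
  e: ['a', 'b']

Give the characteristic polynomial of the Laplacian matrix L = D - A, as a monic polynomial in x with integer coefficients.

Reading degrees in the order [a, b, c, d, e] gives [2, 1, 2, 1, 2]; set D = diag(2, 1, 2, 1, 2) and form L = D - A. L has integer entries, so p(x) = det(xI - L) has integer coefficients. Expanding the determinant yields x^5 - 8x^4 + 21x^3 - 20x^2 + 5x. The coefficient of x^4 equals -trace(L) = -8, matching the sum of degrees.

x^5 - 8x^4 + 21x^3 - 20x^2 + 5x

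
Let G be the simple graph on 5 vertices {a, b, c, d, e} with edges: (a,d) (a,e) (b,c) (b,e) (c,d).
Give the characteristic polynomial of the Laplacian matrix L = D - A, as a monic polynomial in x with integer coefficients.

x^5 - 10x^4 + 35x^3 - 50x^2 + 25x

Reading degrees in the order [a, b, c, d, e] gives [2, 2, 2, 2, 2]; set D = diag(2, 2, 2, 2, 2) and form L = D - A. Computing det(xI - L) by cofactor expansion (or equivalently via sum-over-permutations) gives x^5 - 10x^4 + 35x^3 - 50x^2 + 25x. The coefficient of x^4 equals -trace(L) = -10, matching the sum of degrees. The eigenvalues sum to 10, which equals trace(L) = 2|E|. By the matrix-tree theorem the graph has (1/5) * product of the nonzero eigenvalues = 5 spanning trees.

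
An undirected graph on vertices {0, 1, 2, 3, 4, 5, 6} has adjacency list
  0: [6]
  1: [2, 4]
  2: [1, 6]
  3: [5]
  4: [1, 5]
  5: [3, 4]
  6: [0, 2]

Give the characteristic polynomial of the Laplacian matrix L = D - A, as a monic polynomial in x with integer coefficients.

x^7 - 12x^6 + 55x^5 - 120x^4 + 126x^3 - 56x^2 + 7x

Each diagonal entry of L is the vertex degree and each off-diagonal entry is -1 where an edge is present, 0 otherwise; in the order [0, 1, 2, 3, 4, 5, 6] the diagonal is [1, 2, 2, 1, 2, 2, 2]. Computing det(xI - L) by cofactor expansion (or equivalently via sum-over-permutations) gives x^7 - 12x^6 + 55x^5 - 120x^4 + 126x^3 - 56x^2 + 7x. The coefficient of x^6 equals -trace(L) = -12, matching the sum of degrees.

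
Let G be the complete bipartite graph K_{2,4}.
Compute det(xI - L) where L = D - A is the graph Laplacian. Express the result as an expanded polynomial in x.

x^6 - 16x^5 + 96x^4 - 272x^3 + 368x^2 - 192x

The graph has 6 vertices and degree multiset [4, 4, 2, 2, 2, 2]; D is the diagonal matrix of degrees and L = D - A. The eigenvalues of L are [0, 2, 2, 2, 4, 6]; the characteristic polynomial is the product of (x - lambda_i), which multiplies out to x^6 - 16x^5 + 96x^4 - 272x^3 + 368x^2 - 192x. The constant term is 0 because L is singular (the all-ones vector lies in its kernel). By the matrix-tree theorem the graph has (1/6) * product of the nonzero eigenvalues = 32 spanning trees.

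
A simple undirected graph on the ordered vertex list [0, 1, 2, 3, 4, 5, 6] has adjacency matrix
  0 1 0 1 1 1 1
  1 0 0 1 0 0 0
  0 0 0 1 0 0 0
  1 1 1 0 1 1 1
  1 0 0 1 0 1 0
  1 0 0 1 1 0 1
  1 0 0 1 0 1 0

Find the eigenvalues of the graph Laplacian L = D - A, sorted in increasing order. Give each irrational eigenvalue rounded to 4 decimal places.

[0, 1, 2, 3, 5, 6, 7]

Each diagonal entry of L is the vertex degree and each off-diagonal entry is -1 where an edge is present, 0 otherwise; in the order [0, 1, 2, 3, 4, 5, 6] the diagonal is [5, 2, 1, 6, 3, 4, 3]. L is symmetric positive semidefinite, so every eigenvalue is real and nonnegative. The single zero eigenvalue shows the graph is connected. The eigenvalues sum to 24, which equals trace(L) = 2|E|. By the matrix-tree theorem the graph has (1/7) * product of the nonzero eigenvalues = 180 spanning trees.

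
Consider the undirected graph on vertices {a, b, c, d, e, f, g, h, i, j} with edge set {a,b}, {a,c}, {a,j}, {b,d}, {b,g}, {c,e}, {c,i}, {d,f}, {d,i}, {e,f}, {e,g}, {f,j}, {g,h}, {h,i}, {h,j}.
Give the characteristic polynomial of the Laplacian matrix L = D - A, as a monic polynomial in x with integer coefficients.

Reading degrees in the order [a, b, c, d, e, f, g, h, i, j] gives [3, 3, 3, 3, 3, 3, 3, 3, 3, 3]; set D = diag(3, 3, 3, 3, 3, 3, 3, 3, 3, 3) and form L = D - A. The eigenvalues of L are [0, 2, 2, 2, 2, 2, 5, 5, 5, 5]; the characteristic polynomial is the product of (x - lambda_i), which multiplies out to x^10 - 30x^9 + 390x^8 - 2880x^7 + 13305x^6 - 39882x^5 + 77640x^4 - 94800x^3 + 66000x^2 - 20000x. The coefficient of x^9 equals -trace(L) = -30, matching the sum of degrees. The eigenvalues sum to 30, which equals trace(L) = 2|E|. By the matrix-tree theorem the graph has (1/10) * product of the nonzero eigenvalues = 2000 spanning trees.

x^10 - 30x^9 + 390x^8 - 2880x^7 + 13305x^6 - 39882x^5 + 77640x^4 - 94800x^3 + 66000x^2 - 20000x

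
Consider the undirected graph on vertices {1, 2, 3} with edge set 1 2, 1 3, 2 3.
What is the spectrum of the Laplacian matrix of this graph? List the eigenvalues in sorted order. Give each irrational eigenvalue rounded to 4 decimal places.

Each diagonal entry of L is the vertex degree and each off-diagonal entry is -1 where an edge is present, 0 otherwise; in the order [1, 2, 3] the diagonal is [2, 2, 2]. Diagonalising L (or applying a numerical eigensolver to the 3x3 matrix) gives the spectrum above. The single zero eigenvalue shows the graph is connected. By the matrix-tree theorem the graph has (1/3) * product of the nonzero eigenvalues = 3 spanning trees.

[0, 3, 3]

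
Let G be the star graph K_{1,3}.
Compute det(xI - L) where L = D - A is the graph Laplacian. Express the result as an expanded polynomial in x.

x^4 - 6x^3 + 9x^2 - 4x

The graph has 4 vertices and degree multiset [3, 1, 1, 1]; D is the diagonal matrix of degrees and L = D - A. L has integer entries, so p(x) = det(xI - L) has integer coefficients. Expanding the determinant yields x^4 - 6x^3 + 9x^2 - 4x. The coefficient of x^3 equals -trace(L) = -6, matching the sum of degrees.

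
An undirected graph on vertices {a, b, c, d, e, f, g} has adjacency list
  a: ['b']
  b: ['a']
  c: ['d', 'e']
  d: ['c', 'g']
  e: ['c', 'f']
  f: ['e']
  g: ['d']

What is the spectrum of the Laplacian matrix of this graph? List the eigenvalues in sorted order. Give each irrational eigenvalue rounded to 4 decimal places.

[0, 0, 0.3820, 1.3820, 2, 2.6180, 3.6180]

With the vertex order [a, b, c, d, e, f, g], the degrees are [1, 1, 2, 2, 2, 1, 1], giving D = diag(1, 1, 2, 2, 2, 1, 1) and L = D - A. L is symmetric positive semidefinite, so every eigenvalue is real and nonnegative. The 2 zero eigenvalues correspond to the 2 connected components.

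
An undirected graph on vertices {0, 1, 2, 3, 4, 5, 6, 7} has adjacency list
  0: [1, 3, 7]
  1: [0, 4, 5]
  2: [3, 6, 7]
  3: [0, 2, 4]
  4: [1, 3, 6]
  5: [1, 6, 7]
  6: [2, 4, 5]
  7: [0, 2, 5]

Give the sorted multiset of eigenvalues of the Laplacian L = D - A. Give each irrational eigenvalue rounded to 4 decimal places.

With the vertex order [0, 1, 2, 3, 4, 5, 6, 7], the degrees are [3, 3, 3, 3, 3, 3, 3, 3], giving D = diag(3, 3, 3, 3, 3, 3, 3, 3) and L = D - A. Diagonalising L (or applying a numerical eigensolver to the 8x8 matrix) gives the spectrum above. The single zero eigenvalue shows the graph is connected.

[0, 2, 2, 2, 4, 4, 4, 6]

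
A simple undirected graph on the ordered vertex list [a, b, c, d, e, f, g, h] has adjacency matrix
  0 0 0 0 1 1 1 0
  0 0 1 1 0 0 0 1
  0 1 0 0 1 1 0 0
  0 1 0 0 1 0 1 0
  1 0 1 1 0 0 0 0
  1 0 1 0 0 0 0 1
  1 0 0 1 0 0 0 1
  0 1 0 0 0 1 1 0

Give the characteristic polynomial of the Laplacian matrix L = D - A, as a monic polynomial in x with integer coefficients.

With the vertex order [a, b, c, d, e, f, g, h], the degrees are [3, 3, 3, 3, 3, 3, 3, 3], giving D = diag(3, 3, 3, 3, 3, 3, 3, 3) and L = D - A. L has integer entries, so p(x) = det(xI - L) has integer coefficients. Expanding the determinant yields x^8 - 24x^7 + 240x^6 - 1296x^5 + 4080x^4 - 7488x^3 + 7424x^2 - 3072x. The coefficient of x^7 equals -trace(L) = -24, matching the sum of degrees. There is one zero in the spectrum, matching the 1 component. The eigenvalues sum to 24, which equals trace(L) = 2|E|.

x^8 - 24x^7 + 240x^6 - 1296x^5 + 4080x^4 - 7488x^3 + 7424x^2 - 3072x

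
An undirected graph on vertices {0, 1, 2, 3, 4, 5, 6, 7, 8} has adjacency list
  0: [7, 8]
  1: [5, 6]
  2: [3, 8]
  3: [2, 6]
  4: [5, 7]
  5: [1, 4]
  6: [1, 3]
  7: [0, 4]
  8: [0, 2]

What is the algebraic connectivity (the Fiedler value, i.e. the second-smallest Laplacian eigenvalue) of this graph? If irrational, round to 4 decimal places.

0.4679

With the vertex order [0, 1, 2, 3, 4, 5, 6, 7, 8], the degrees are [2, 2, 2, 2, 2, 2, 2, 2, 2], giving D = diag(2, 2, 2, 2, 2, 2, 2, 2, 2) and L = D - A. The sorted Laplacian eigenvalues are [0, 0.4679, 0.4679, 1.6527, 1.6527, 3, 3, 3.8794, 3.8794]; the algebraic connectivity is the second entry, 0.4679. By the matrix-tree theorem the graph has (1/9) * product of the nonzero eigenvalues = 9 spanning trees. The eigenvalues sum to 18, which equals trace(L) = 2|E|.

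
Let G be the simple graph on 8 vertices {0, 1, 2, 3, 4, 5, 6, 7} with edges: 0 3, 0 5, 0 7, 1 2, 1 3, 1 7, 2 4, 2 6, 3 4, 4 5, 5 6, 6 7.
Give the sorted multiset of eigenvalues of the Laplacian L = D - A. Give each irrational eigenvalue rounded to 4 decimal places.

[0, 2, 2, 2, 4, 4, 4, 6]

Reading degrees in the order [0, 1, 2, 3, 4, 5, 6, 7] gives [3, 3, 3, 3, 3, 3, 3, 3]; set D = diag(3, 3, 3, 3, 3, 3, 3, 3) and form L = D - A. Diagonalising L (or applying a numerical eigensolver to the 8x8 matrix) gives the spectrum above. The single zero eigenvalue shows the graph is connected.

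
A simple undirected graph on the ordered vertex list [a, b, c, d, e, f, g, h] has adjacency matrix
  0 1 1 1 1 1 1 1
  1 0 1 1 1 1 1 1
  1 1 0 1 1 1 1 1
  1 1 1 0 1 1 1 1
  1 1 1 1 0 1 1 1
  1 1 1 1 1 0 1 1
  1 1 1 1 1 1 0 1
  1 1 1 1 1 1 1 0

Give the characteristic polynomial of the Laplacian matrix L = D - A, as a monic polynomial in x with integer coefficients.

x^8 - 56x^7 + 1344x^6 - 17920x^5 + 143360x^4 - 688128x^3 + 1835008x^2 - 2097152x

Reading degrees in the order [a, b, c, d, e, f, g, h] gives [7, 7, 7, 7, 7, 7, 7, 7]; set D = diag(7, 7, 7, 7, 7, 7, 7, 7) and form L = D - A. L has integer entries, so p(x) = det(xI - L) has integer coefficients. Expanding the determinant yields x^8 - 56x^7 + 1344x^6 - 17920x^5 + 143360x^4 - 688128x^3 + 1835008x^2 - 2097152x. The coefficient of x^7 equals -trace(L) = -56, matching the sum of degrees. By the matrix-tree theorem the graph has (1/8) * product of the nonzero eigenvalues = 262144 spanning trees. There is one zero in the spectrum, matching the 1 component.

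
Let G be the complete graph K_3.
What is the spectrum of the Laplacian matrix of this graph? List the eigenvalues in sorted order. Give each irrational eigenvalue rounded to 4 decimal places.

[0, 3, 3]

The graph has 3 vertices and degree multiset [2, 2, 2]; D is the diagonal matrix of degrees and L = D - A. Diagonalising L (or applying a numerical eigensolver to the 3x3 matrix) gives the spectrum above. The single zero eigenvalue shows the graph is connected. The eigenvalues sum to 6, which equals trace(L) = 2|E|.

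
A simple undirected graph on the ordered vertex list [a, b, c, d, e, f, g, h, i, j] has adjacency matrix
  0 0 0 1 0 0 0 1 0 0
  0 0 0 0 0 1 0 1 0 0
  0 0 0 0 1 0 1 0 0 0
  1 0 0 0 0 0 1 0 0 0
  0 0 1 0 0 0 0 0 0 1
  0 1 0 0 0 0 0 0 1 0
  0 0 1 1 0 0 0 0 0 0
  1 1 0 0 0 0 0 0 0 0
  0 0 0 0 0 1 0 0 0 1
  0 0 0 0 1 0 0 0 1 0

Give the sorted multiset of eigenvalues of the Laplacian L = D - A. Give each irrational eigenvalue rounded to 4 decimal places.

[0, 0.3820, 0.3820, 1.3820, 1.3820, 2.6180, 2.6180, 3.6180, 3.6180, 4]

With the vertex order [a, b, c, d, e, f, g, h, i, j], the degrees are [2, 2, 2, 2, 2, 2, 2, 2, 2, 2], giving D = diag(2, 2, 2, 2, 2, 2, 2, 2, 2, 2) and L = D - A. L is symmetric positive semidefinite, so every eigenvalue is real and nonnegative. The single zero eigenvalue shows the graph is connected. The eigenvalues sum to 20, which equals trace(L) = 2|E|. There is one zero in the spectrum, matching the 1 component.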